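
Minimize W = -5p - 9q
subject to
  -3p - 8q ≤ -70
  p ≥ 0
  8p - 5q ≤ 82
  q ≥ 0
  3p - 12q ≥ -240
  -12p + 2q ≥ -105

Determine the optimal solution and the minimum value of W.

p = 290/23, q = 1065/46, minimum W = -12485/46

Corner points and W = -5p - 9q:
  (0, 35/4) → W = -315/4
  (490/51, 175/34) → W = -9625/102
  (0, 20) → W = -180
  (290/23, 1065/46) → W = -12485/46

The optimum lies where 3p - 12q = -240 and -12p + 2q = -105.
Solving simultaneously gives p = 290/23, q = 1065/46.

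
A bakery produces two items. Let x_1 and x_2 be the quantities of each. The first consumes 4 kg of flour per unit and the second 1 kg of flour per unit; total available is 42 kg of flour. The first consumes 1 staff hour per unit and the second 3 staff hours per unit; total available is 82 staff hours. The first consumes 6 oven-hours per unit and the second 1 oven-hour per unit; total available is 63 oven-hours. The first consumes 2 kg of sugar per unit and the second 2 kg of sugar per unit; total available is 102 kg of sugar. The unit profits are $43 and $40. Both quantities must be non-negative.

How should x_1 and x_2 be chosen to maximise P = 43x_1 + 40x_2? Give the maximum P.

Corner points and P = 43x_1 + 40x_2:
  (0, 0) → P = 0
  (0, 82/3) → P = 3280/3
  (21/2, 0) → P = 903/2
  (4, 26) → P = 1212

The optimum lies where 4x_1 + x_2 = 42 and x_1 + 3x_2 = 82.
Solving simultaneously gives x_1 = 4, x_2 = 26.

x_1 = 4, x_2 = 26, maximum P = 1212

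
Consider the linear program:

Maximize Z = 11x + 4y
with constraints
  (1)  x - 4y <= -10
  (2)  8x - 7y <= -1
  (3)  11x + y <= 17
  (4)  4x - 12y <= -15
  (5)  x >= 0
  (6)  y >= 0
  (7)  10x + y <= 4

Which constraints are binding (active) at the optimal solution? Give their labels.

(5) and (7)

Extreme points and Z = 11x + 4y:
  (0, 5/2) → Z = 10
  (6/41, 104/41) → Z = 482/41
  (0, 4) → Z = 16

The maximum is at (0, 4). Substituting into each constraint, equality holds for (5) and (7); the remaining constraints have slack.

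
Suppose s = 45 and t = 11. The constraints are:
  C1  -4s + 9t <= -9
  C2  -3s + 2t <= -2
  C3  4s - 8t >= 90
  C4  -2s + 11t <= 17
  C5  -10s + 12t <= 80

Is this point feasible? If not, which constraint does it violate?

not feasible — violates C4

Constraint C4: -2s + 11t = 31, which is not ≤ 17. All other constraints are satisfied.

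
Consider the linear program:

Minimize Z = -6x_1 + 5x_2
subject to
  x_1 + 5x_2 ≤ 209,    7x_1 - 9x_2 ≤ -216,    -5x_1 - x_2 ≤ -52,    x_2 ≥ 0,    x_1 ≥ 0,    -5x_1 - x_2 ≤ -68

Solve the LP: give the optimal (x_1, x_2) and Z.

x_1 = 801/44, x_2 = 1679/44, minimum Z = 3589/44

Corner points and Z = -6x_1 + 5x_2:
  (801/44, 1679/44) → Z = 3589/44
  (131/24, 977/24) → Z = 4099/24
  (99/13, 389/13) → Z = 1351/13

The binding constraints are x_1 + 5x_2 = 209 and 7x_1 - 9x_2 = -216.
Solving simultaneously gives x_1 = 801/44, x_2 = 1679/44.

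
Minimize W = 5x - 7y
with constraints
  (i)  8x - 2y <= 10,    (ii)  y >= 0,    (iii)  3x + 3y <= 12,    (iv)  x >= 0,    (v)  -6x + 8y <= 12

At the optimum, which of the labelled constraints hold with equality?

Corner points and W = 5x - 7y:
  (5/4, 0) → W = 25/4
  (9/5, 11/5) → W = -32/5
  (0, 0) → W = 0
  (10/7, 18/7) → W = -76/7
  (0, 3/2) → W = -21/2

The minimum is at (10/7, 18/7). Substituting into each constraint, equality holds for (iii) and (v); the remaining constraints have slack.

(iii) and (v)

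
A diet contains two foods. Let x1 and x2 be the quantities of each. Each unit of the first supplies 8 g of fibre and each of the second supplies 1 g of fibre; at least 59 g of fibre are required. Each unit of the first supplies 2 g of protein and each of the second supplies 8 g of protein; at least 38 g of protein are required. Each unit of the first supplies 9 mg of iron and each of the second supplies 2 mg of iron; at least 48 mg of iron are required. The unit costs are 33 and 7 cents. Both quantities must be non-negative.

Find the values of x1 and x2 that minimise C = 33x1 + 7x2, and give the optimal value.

x1 = 7, x2 = 3, minimum C = 252

Corner points and C = 33x1 + 7x2:
  (0, 59) → C = 413
  (19, 0) → C = 627
  (7, 3) → C = 252
The feasible region is unbounded (it extends along (0, 1), (1, 0)), but C strictly increases along every unbounded feasible direction, so there is no improving ray and the minimum is attained at a vertex.

At the optimal vertex, 8x1 + x2 = 59 and 2x1 + 8x2 = 38.
Solving simultaneously gives x1 = 7, x2 = 3.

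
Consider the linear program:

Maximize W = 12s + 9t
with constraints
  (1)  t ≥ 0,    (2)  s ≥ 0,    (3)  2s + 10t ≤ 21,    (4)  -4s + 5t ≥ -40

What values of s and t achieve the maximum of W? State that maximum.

s = 101/10, t = 2/25, maximum W = 3048/25

Corner points and W = 12s + 9t:
  (0, 0) → W = 0
  (10, 0) → W = 120
  (0, 21/10) → W = 189/10
  (101/10, 2/25) → W = 3048/25

The binding constraints are 2s + 10t = 21 and -4s + 5t = -40.
Solving simultaneously gives s = 101/10, t = 2/25.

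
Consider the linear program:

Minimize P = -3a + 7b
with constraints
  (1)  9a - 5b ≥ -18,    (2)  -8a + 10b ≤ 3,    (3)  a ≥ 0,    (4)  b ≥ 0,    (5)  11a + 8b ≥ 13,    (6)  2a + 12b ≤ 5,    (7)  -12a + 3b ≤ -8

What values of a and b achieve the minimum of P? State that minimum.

Corner points and P = -3a + 7b:
  (13/11, 0) → P = -39/11
  (5/2, 0) → P = -15/2
  (1, 1/4) → P = -5/4

The binding constraints are b = 0 and 2a + 12b = 5.
Solving simultaneously gives a = 5/2, b = 0.

a = 5/2, b = 0, minimum P = -15/2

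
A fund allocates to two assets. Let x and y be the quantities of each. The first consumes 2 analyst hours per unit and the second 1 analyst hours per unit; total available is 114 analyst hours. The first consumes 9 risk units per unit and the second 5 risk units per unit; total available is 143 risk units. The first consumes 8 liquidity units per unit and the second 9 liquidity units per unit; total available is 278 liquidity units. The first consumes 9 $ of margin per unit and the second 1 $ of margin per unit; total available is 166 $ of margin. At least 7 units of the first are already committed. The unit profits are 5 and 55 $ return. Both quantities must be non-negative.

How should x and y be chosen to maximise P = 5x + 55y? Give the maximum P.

Vertices and P = 5x + 55y:
  (143/9, 0) → P = 715/9
  (7, 0) → P = 35
  (7, 16) → P = 915

x = 7, y = 16, maximum P = 915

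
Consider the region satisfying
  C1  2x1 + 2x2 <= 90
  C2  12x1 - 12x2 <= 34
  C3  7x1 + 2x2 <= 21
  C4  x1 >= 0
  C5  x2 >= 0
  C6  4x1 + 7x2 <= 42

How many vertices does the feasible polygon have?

5

The feasible vertices (each the meet of two boundaries and inside every other half-plane) are:
  (80/27, 7/54)
  (17/6, 0)
  (63/41, 210/41)
  (0, 0)
  (0, 6)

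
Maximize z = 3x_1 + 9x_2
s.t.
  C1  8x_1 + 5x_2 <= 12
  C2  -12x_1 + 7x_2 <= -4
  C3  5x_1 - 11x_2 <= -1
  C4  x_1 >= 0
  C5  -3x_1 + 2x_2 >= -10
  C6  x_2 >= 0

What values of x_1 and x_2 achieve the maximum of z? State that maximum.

x_1 = 26/29, x_2 = 28/29, maximum z = 330/29

Feasible corners and z = 3x_1 + 9x_2:
  (26/29, 28/29) → z = 330/29
  (127/113, 68/113) → z = 993/113
  (51/97, 32/97) → z = 441/97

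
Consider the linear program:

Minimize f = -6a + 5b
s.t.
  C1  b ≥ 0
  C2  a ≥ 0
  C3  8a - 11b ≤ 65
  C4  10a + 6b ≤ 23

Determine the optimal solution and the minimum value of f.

a = 23/10, b = 0, minimum f = -69/5

Feasible corners and f = -6a + 5b:
  (0, 0) → f = 0
  (23/10, 0) → f = -69/5
  (0, 23/6) → f = 115/6

The binding constraints are b = 0 and 10a + 6b = 23.
Solving simultaneously gives a = 23/10, b = 0.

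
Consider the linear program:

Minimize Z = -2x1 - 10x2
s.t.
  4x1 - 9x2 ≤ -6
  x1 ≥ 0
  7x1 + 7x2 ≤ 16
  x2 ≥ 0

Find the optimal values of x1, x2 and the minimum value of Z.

Extreme points and Z = -2x1 - 10x2:
  (0, 2/3) → Z = -20/3
  (102/91, 106/91) → Z = -1264/91
  (0, 16/7) → Z = -160/7

The optimum lies where x1 = 0 and 7x1 + 7x2 = 16.
Solving simultaneously gives x1 = 0, x2 = 16/7.

x1 = 0, x2 = 16/7, minimum Z = -160/7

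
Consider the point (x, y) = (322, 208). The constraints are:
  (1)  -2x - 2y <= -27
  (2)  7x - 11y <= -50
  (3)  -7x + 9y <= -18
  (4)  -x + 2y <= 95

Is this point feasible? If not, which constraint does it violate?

not feasible — violates (2)

Constraint (2): 7x - 11y = -34, which is not ≤ -50. All other constraints are satisfied.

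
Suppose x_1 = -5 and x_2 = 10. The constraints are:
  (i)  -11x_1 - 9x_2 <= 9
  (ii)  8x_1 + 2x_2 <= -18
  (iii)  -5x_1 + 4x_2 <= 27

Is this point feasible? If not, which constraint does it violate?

not feasible — violates (iii)

Constraint (iii): -5x_1 + 4x_2 = 65, which is not ≤ 27. All other constraints are satisfied.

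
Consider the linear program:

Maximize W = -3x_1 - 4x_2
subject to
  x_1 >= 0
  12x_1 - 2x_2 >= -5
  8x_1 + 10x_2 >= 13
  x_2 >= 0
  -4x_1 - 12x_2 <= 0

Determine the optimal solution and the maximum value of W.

Feasible corners and W = -3x_1 - 4x_2:
  (0, 5/2) → W = -10
  (0, 13/10) → W = -26/5
  (13/8, 0) → W = -39/8
The feasible region is unbounded (it extends along (1, 6), (1, 0)), but W strictly decreases along every unbounded feasible direction, so there is no improving ray and the maximum is attained at a vertex.

x_1 = 13/8, x_2 = 0, maximum W = -39/8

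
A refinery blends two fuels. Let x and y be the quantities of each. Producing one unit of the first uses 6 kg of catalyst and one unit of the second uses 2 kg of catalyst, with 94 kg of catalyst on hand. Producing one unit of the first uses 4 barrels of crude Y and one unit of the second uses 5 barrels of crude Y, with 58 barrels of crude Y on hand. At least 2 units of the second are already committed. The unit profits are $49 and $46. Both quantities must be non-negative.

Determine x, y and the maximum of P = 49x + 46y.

Corner points and P = 49x + 46y:
  (0, 58/5) → P = 2668/5
  (0, 2) → P = 92
  (12, 2) → P = 680

The optimum lies where 4x + 5y = 58 and y = 2.
Solving simultaneously gives x = 12, y = 2.

x = 12, y = 2, maximum P = 680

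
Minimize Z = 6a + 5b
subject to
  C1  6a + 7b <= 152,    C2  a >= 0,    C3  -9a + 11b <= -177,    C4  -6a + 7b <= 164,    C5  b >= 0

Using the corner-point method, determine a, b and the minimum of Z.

Corner points and Z = 6a + 5b:
  (2911/129, 102/43) → Z = 6332/43
  (76/3, 0) → Z = 152
  (59/3, 0) → Z = 118

The binding constraints are -9a + 11b = -177 and b = 0.
Solving simultaneously gives a = 59/3, b = 0.

a = 59/3, b = 0, minimum Z = 118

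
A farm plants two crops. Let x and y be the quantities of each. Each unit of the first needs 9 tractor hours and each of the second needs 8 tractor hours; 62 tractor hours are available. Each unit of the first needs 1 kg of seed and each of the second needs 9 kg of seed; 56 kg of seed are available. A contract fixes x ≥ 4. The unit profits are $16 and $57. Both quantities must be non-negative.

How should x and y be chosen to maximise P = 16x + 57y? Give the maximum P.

Vertices and P = 16x + 57y:
  (62/9, 0) → P = 992/9
  (4, 0) → P = 64
  (4, 13/4) → P = 997/4

x = 4, y = 13/4, maximum P = 997/4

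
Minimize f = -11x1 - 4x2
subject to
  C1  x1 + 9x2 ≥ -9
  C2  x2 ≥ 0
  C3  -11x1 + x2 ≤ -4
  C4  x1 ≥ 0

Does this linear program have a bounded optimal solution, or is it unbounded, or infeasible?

unbounded

From the feasible point (4/11, 0), moving in the direction (1, 11) keeps every constraint satisfied while f decreases without bound.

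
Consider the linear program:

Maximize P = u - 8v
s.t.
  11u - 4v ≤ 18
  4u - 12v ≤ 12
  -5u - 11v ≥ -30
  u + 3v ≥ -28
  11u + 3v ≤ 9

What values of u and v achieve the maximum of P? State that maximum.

Extreme points and P = u - 8v:
  (-25/2, -31/6) → P = 173/6
  (1, -2/3) → P = 19/3
  (9/106, 285/106) → P = -2271/106
The feasible region is unbounded (it extends along (-11, 5), (-3, 1)), but P strictly decreases along every unbounded feasible direction, so there is no improving ray and the maximum is attained at a vertex.

u = -25/2, v = -31/6, maximum P = 173/6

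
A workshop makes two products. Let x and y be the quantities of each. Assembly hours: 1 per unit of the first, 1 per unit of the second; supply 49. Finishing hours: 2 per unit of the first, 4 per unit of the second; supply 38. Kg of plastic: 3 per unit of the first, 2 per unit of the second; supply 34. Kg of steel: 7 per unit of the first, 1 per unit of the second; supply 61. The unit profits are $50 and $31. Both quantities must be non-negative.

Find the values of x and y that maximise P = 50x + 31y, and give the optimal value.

Corner points and P = 50x + 31y:
  (0, 0) → P = 0
  (0, 19/2) → P = 589/2
  (61/7, 0) → P = 3050/7
  (15/2, 23/4) → P = 2213/4
  (8, 5) → P = 555

The binding constraints are 3x + 2y = 34 and 7x + y = 61.
Solving simultaneously gives x = 8, y = 5.

x = 8, y = 5, maximum P = 555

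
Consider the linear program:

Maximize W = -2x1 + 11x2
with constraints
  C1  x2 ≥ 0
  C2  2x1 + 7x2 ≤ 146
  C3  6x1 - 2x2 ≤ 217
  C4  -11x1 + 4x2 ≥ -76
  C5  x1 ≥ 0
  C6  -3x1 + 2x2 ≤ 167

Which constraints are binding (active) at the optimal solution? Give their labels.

C2 and C5

Corner points and W = -2x1 + 11x2:
  (76/11, 0) → W = -152/11
  (0, 0) → W = 0
  (1116/85, 1454/85) → W = 13762/85
  (0, 146/7) → W = 1606/7

The maximum is at (0, 146/7). Substituting into each constraint, equality holds for C2 and C5; the remaining constraints have slack.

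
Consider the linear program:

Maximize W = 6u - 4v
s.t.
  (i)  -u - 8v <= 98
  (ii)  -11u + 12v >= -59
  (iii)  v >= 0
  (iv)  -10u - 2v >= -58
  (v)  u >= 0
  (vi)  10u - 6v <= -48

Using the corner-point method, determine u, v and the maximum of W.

u = 0, v = 8, maximum W = -32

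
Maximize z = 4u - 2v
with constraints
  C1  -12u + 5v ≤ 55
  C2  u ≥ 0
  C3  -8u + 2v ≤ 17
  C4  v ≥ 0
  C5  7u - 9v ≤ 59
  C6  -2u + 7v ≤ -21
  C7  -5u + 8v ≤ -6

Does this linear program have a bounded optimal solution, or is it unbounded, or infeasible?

The boundaries u = 0 and 7u - 9v = 59 meet at (0, -59/9), but that point violates v ≥ 0. Every candidate vertex is excluded by some other constraint, so the feasible region is empty.

infeasible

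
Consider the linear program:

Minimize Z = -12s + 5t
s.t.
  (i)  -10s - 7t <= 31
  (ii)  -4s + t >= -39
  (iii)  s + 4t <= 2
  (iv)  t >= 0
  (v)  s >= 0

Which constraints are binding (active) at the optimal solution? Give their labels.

(iii) and (iv)

Corner points and Z = -12s + 5t:
  (2, 0) → Z = -24
  (0, 1/2) → Z = 5/2
  (0, 0) → Z = 0

The minimum is at (2, 0). Substituting into each constraint, equality holds for (iii) and (iv); the remaining constraints have slack.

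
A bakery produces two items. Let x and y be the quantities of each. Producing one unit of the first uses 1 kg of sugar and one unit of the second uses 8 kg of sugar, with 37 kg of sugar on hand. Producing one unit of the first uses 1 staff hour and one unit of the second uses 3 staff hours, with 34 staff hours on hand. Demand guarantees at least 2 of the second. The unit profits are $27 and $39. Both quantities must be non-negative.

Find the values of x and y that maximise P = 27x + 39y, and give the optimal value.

Feasible corners and P = 27x + 39y:
  (0, 37/8) → P = 1443/8
  (0, 2) → P = 78
  (21, 2) → P = 645

The optimum lies where x + 8y = 37 and y = 2.
Solving simultaneously gives x = 21, y = 2.

x = 21, y = 2, maximum P = 645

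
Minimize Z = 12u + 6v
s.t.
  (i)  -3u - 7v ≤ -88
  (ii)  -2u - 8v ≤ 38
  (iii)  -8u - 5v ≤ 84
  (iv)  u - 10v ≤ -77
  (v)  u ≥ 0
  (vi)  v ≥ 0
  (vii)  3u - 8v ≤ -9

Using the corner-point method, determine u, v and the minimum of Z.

Feasible corners and Z = 12u + 6v:
  (341/37, 319/37) → Z = 6006/37
  (0, 88/7) → Z = 528/7
  (263/11, 111/11) → Z = 3822/11
The feasible region is unbounded (it extends along (0, 1), (8, 3)), but Z strictly increases along every unbounded feasible direction, so there is no improving ray and the minimum is attained at a vertex.

u = 0, v = 88/7, minimum Z = 528/7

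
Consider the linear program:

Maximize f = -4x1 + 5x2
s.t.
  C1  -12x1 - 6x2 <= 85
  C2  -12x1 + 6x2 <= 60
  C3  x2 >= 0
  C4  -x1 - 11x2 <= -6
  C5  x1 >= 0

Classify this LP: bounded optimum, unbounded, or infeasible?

unbounded

From the feasible point (0, 10), moving in the direction (6, 12) keeps every constraint satisfied while f increases without bound.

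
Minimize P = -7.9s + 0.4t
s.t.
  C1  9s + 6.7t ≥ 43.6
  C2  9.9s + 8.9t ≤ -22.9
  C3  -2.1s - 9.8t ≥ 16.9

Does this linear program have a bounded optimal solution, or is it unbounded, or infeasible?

From the feasible point (18049/459, -2362/51), moving in the direction (8.9, -9.9) keeps every constraint satisfied while P decreases without bound.

unbounded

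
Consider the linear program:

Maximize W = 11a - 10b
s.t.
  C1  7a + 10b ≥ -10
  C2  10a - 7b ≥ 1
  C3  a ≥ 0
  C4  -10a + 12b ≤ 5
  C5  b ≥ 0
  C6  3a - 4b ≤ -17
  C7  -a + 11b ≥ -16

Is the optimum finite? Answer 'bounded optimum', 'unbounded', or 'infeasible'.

unbounded

From the feasible point (46, 155/4), moving in the direction (12, 10) keeps every constraint satisfied while W increases without bound.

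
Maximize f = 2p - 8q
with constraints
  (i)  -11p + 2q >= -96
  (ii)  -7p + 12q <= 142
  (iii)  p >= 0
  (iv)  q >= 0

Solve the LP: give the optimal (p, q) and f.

p = 96/11, q = 0, maximum f = 192/11

Extreme points and f = 2p - 8q:
  (718/59, 1117/59) → f = -7500/59
  (96/11, 0) → f = 192/11
  (0, 71/6) → f = -284/3
  (0, 0) → f = 0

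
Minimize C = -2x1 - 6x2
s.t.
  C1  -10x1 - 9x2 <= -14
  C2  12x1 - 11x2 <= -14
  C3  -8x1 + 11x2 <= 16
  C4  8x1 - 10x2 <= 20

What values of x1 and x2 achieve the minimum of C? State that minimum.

x1 = 1/2, x2 = 20/11, minimum C = -131/11

Extreme points and C = -2x1 - 6x2:
  (14/109, 154/109) → C = -952/109
  (5/91, 136/91) → C = -118/13
  (1/2, 20/11) → C = -131/11

The binding constraints are 12x1 - 11x2 = -14 and -8x1 + 11x2 = 16.
Solving simultaneously gives x1 = 1/2, x2 = 20/11.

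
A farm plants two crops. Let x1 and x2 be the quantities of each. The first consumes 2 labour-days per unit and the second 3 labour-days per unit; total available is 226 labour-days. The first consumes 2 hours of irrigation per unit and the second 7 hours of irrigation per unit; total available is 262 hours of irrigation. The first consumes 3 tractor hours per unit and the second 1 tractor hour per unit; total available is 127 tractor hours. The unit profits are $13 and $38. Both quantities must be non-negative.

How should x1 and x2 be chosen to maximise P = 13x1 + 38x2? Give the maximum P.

Vertices and P = 13x1 + 38x2:
  (0, 0) → P = 0
  (0, 262/7) → P = 9956/7
  (127/3, 0) → P = 1651/3
  (33, 28) → P = 1493

At the optimal vertex, 2x1 + 7x2 = 262 and 3x1 + x2 = 127.
Solving simultaneously gives x1 = 33, x2 = 28.

x1 = 33, x2 = 28, maximum P = 1493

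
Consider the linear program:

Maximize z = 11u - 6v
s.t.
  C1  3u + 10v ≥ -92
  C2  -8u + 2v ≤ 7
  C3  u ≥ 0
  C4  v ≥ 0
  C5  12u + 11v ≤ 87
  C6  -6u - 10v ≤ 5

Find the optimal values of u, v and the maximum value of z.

u = 29/4, v = 0, maximum z = 319/4

Feasible corners and z = 11u - 6v:
  (0, 7/2) → z = -21
  (97/112, 195/28) → z = -3613/112
  (0, 0) → z = 0
  (29/4, 0) → z = 319/4

At the optimal vertex, v = 0 and 12u + 11v = 87.
Solving simultaneously gives u = 29/4, v = 0.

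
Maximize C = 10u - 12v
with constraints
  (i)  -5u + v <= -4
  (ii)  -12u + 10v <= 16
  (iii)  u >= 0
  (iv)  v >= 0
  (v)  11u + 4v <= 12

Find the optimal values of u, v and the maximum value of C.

u = 12/11, v = 0, maximum C = 120/11

Vertices and C = 10u - 12v:
  (4/5, 0) → C = 8
  (28/31, 16/31) → C = 88/31
  (12/11, 0) → C = 120/11

The optimum lies where v = 0 and 11u + 4v = 12.
Solving simultaneously gives u = 12/11, v = 0.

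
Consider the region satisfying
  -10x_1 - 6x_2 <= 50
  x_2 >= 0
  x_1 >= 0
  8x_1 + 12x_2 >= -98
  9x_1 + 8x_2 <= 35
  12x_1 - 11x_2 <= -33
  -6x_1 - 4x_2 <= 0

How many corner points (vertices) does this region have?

3

Intersecting each pair of boundary lines and keeping only the points that satisfy every inequality leaves:
  (0, 35/8)
  (0, 3)
  (121/195, 239/65)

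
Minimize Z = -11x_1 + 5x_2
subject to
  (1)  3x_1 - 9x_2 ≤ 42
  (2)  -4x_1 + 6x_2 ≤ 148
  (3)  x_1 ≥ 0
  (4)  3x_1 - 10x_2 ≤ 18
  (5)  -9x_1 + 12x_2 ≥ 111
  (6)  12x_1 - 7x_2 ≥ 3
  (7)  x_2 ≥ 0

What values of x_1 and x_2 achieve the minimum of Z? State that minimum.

x_1 = 185, x_2 = 148, minimum Z = -1295

Corner points and Z = -11x_1 + 5x_2:
  (185, 148) → Z = -1295
  (527/22, 447/11) → Z = -1327/22
  (271/27, 151/9) → Z = -716/27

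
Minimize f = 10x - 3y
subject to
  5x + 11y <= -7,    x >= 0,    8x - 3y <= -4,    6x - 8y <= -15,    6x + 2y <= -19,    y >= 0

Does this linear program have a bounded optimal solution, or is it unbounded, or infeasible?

The boundaries 5x + 11y = -7 and 6x + 2y = -19 meet at (-195/56, 53/56), but that point violates x ≥ 0. Every candidate vertex is excluded by some other constraint, so the feasible region is empty.

infeasible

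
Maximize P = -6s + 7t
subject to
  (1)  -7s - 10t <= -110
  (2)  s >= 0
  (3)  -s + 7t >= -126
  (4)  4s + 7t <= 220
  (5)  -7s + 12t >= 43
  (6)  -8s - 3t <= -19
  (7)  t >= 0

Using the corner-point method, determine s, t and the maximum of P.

Extreme points and P = -6s + 7t:
  (0, 11) → P = 77
  (445/77, 153/22) → P = 2157/154
  (0, 220/7) → P = 220
  (2339/97, 1712/97) → P = -2050/97

s = 0, t = 220/7, maximum P = 220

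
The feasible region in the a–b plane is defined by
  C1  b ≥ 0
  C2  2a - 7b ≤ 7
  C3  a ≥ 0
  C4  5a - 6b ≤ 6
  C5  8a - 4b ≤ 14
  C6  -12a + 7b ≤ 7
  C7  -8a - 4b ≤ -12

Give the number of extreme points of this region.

4

The feasible vertices (each the meet of two boundaries and inside every other half-plane) are:
  (15/7, 11/14)
  (24/17, 3/17)
  (63/4, 28)
  (7/13, 25/13)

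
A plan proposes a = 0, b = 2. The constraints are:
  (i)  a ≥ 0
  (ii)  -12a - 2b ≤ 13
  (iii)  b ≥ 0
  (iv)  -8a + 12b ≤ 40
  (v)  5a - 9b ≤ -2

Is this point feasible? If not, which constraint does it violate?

(i): 0 ≥ 0 ✓
(ii): -4 ≤ 13 ✓
(iii): 2 ≥ 0 ✓
(iv): 24 ≤ 40 ✓
(v): -18 ≤ -2 ✓

feasible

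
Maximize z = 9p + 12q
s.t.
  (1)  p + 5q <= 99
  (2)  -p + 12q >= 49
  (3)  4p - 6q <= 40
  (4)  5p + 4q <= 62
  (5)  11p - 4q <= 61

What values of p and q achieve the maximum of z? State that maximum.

Extreme points and z = 9p + 12q:
  (-86/21, 433/21) → z = 1474/7
  (29/4, 75/16) → z = 243/2
  (123/16, 377/64) → z = 1119/8
The feasible region is unbounded (it extends along (-5, 1), (-12, -1)), but z strictly decreases along every unbounded feasible direction, so there is no improving ray and the maximum is attained at a vertex.

The optimum lies where p + 5q = 99 and 5p + 4q = 62.
Solving simultaneously gives p = -86/21, q = 433/21.

p = -86/21, q = 433/21, maximum z = 1474/7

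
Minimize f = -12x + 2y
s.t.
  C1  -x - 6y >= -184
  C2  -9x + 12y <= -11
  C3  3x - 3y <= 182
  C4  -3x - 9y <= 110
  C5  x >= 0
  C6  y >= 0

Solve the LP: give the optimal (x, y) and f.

Corner points and f = -12x + 2y:
  (379/11, 1645/66) → f = -11999/33
  (548/7, 370/21) → f = -18988/21
  (11/9, 0) → f = -44/3
  (182/3, 0) → f = -728

The binding constraints are -x - 6y = -184 and 3x - 3y = 182.
Solving simultaneously gives x = 548/7, y = 370/21.

x = 548/7, y = 370/21, minimum f = -18988/21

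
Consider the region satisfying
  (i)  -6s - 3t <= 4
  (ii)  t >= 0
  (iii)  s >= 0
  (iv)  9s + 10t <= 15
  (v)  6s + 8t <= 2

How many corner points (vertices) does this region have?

Intersecting each pair of boundary lines and keeping only the points that satisfy every inequality leaves:
  (0, 0)
  (1/3, 0)
  (0, 1/4)

3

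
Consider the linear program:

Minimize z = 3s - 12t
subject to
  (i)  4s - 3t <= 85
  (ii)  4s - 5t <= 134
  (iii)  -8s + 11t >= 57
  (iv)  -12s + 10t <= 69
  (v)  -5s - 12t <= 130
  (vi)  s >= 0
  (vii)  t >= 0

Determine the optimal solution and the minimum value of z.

s = 1057/4, t = 324, minimum z = -12381/4

Corner points and z = 3s - 12t:
  (553/10, 227/5) → z = -3789/10
  (1057/4, 324) → z = -12381/4
  (0, 57/11) → z = -684/11
  (0, 69/10) → z = -414/5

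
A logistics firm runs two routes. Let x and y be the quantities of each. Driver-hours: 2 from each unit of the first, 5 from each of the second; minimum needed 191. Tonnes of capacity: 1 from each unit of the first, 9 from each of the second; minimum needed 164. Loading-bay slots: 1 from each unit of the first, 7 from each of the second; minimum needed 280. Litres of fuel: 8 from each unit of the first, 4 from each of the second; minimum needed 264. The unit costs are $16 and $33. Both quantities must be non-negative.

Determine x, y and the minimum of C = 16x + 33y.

x = 14, y = 38, minimum C = 1478

Vertices and C = 16x + 33y:
  (0, 66) → C = 2178
  (280, 0) → C = 4480
  (14, 38) → C = 1478
The feasible region is unbounded (it extends along (0, 1), (1, 0)), but C strictly increases along every unbounded feasible direction, so there is no improving ray and the minimum is attained at a vertex.

The optimum lies where x + 7y = 280 and 8x + 4y = 264.
Solving simultaneously gives x = 14, y = 38.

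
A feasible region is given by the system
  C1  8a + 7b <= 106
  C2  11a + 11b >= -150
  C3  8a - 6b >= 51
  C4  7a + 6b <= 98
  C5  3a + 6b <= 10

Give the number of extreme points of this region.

Of the 10 pairwise boundary intersections, those satisfying every inequality are:
  (50, -42)
  (566/27, -238/27)
  (-339/154, -1761/154)
  (1978/11, -2128/11)
  (61/11, -73/66)

5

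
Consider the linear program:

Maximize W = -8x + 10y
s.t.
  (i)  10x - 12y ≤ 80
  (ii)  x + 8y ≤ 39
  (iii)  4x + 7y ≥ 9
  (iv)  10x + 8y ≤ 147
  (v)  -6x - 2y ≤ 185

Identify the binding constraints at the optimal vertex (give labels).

Extreme points and W = -8x + 10y:
  (334/59, -115/59) → W = -3822/59
  (601/50, 67/20) → W = -3133/50
  (-201/25, 147/25) → W = 3078/25
  (12, 27/8) → W = -249/4

The maximum is at (-201/25, 147/25). Substituting into each constraint, equality holds for (ii) and (iii); the remaining constraints have slack.

(ii) and (iii)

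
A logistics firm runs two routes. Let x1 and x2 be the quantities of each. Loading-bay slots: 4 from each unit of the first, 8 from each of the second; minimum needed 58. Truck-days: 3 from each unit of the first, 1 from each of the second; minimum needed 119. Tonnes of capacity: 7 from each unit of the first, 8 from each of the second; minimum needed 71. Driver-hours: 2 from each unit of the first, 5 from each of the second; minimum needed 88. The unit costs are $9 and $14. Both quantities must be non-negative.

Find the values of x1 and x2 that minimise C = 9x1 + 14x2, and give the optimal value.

Extreme points and C = 9x1 + 14x2:
  (0, 119) → C = 1666
  (44, 0) → C = 396
  (39, 2) → C = 379
The feasible region is unbounded (it extends along (0, 1), (1, 0)), but C strictly increases along every unbounded feasible direction, so there is no improving ray and the minimum is attained at a vertex.

The binding constraints are 3x1 + x2 = 119 and 2x1 + 5x2 = 88.
Solving simultaneously gives x1 = 39, x2 = 2.

x1 = 39, x2 = 2, minimum C = 379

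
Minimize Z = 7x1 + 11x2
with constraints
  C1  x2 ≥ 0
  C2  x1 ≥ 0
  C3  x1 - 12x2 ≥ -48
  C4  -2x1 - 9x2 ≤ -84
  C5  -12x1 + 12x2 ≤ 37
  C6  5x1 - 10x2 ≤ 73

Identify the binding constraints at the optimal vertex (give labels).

C3 and C4

Vertices and Z = 7x1 + 11x2:
  (192/11, 60/11) → Z = 2004/11
  (678/25, 313/50) → Z = 2587/10
  (1497/65, 274/65) → Z = 13493/65

The minimum is at (192/11, 60/11). Substituting into each constraint, equality holds for C3 and C4; the remaining constraints have slack.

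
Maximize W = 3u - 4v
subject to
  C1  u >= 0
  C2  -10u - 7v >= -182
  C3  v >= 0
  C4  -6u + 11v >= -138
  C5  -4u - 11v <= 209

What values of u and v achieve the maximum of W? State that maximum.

Feasible corners and W = 3u - 4v:
  (0, 26) → W = -104
  (0, 0) → W = 0
  (91/5, 0) → W = 273/5

u = 91/5, v = 0, maximum W = 273/5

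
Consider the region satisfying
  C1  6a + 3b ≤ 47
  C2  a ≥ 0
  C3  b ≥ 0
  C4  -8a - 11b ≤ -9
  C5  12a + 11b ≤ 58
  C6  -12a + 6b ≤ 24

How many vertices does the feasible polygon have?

5

Pairwise boundary intersections that survive every other constraint:
  (0, 9/11)
  (0, 4)
  (9/8, 0)
  (29/6, 0)
  (7/17, 82/17)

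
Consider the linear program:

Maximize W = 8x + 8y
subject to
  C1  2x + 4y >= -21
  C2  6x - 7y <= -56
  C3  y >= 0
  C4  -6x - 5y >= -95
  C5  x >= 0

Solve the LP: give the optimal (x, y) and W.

x = 0, y = 19, maximum W = 152

Corner points and W = 8x + 8y:
  (385/72, 151/12) → W = 1291/9
  (0, 8) → W = 64
  (0, 19) → W = 152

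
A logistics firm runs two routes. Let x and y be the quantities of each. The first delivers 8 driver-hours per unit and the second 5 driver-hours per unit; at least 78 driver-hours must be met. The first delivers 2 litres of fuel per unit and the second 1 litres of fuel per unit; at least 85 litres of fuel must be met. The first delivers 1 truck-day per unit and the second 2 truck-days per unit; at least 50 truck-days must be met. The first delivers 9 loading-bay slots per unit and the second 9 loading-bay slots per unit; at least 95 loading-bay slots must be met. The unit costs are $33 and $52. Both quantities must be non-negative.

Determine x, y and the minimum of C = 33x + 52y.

Feasible corners and C = 33x + 52y:
  (0, 85) → C = 4420
  (50, 0) → C = 1650
  (40, 5) → C = 1580
The feasible region is unbounded (it extends along (0, 1), (1, 0)), but C strictly increases along every unbounded feasible direction, so there is no improving ray and the minimum is attained at a vertex.

The optimum lies where 2x + y = 85 and x + 2y = 50.
Solving simultaneously gives x = 40, y = 5.

x = 40, y = 5, minimum C = 1580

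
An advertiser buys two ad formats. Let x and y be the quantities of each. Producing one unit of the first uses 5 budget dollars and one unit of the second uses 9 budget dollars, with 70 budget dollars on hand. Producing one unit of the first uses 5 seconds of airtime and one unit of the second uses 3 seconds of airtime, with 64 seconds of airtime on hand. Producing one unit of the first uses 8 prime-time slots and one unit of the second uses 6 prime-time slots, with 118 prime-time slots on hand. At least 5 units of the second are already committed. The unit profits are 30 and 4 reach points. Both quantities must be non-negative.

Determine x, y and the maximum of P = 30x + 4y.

Extreme points and P = 30x + 4y:
  (0, 70/9) → P = 280/9
  (0, 5) → P = 20
  (5, 5) → P = 170

x = 5, y = 5, maximum P = 170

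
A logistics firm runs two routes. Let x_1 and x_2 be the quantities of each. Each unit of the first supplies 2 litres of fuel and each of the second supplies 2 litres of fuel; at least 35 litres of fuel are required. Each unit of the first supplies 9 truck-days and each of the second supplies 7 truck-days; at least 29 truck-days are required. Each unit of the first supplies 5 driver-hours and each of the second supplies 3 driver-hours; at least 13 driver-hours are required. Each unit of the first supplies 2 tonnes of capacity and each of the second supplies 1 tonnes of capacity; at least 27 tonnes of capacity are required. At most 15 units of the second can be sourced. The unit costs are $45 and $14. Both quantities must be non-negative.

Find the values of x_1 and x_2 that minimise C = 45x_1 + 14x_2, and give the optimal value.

The feasible region is unbounded (it extends along (1, 0)), but C strictly increases along every unbounded feasible direction, so there is no improving ray and the minimum is attained at a vertex.

At the optimal vertex, 2x_1 + x_2 = 27 and x_2 = 15.
Solving simultaneously gives x_1 = 6, x_2 = 15.

x_1 = 6, x_2 = 15, minimum C = 480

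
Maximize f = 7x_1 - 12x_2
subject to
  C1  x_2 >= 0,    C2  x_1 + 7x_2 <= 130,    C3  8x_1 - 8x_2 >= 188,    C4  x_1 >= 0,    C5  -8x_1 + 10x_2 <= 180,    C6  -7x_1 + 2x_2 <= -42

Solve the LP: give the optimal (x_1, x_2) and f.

x_1 = 130, x_2 = 0, maximum f = 910

Vertices and f = 7x_1 - 12x_2:
  (130, 0) → f = 910
  (47/2, 0) → f = 329/2
  (589/16, 213/16) → f = 1567/16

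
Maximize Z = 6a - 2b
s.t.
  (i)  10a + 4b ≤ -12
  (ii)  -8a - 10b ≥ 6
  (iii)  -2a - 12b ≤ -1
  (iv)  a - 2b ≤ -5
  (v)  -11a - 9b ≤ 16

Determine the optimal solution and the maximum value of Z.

Feasible corners and Z = 6a - 2b:
  (-31/13, 17/13) → Z = -220/13
  (-53/19, 31/19) → Z = -20
  (-77/31, 39/31) → Z = -540/31

The optimum lies where -8a - 10b = 6 and a - 2b = -5.
Solving simultaneously gives a = -31/13, b = 17/13.

a = -31/13, b = 17/13, maximum Z = -220/13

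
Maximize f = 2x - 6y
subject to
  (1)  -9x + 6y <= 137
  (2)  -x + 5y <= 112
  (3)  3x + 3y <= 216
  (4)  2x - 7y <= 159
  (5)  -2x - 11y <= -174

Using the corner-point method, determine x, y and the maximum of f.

Vertices and f = 2x - 6y:
  (-1/3, 67/3) → f = -404/3
  (-463/111, 1840/111) → f = -11966/111
  (124/3, 92/3) → f = -304/3
  (206/3, 10/3) → f = 352/3

x = 206/3, y = 10/3, maximum f = 352/3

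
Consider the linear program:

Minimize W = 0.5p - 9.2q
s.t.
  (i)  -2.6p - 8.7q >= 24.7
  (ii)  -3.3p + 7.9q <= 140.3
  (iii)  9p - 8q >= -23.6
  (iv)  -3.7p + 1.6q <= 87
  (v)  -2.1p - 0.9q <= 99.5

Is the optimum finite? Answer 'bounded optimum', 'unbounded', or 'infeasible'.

Feasible corners and W = 0.5p - 9.2q:
  (-20146/4955, -8047/4955) → W = 319797/24775
  (-40862/1245, -14099/415) → W = 1843507/6225
The feasible region has finitely many vertices and no improving ray; the minimum is 319797/24775 at (-20146/4955, -8047/4955).

bounded optimum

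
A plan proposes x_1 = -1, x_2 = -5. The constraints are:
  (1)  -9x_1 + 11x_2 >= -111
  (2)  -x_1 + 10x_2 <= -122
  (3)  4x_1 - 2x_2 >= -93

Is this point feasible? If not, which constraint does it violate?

Constraint (2): -x_1 + 10x_2 = -49, which is not ≤ -122. All other constraints are satisfied.

not feasible — violates (2)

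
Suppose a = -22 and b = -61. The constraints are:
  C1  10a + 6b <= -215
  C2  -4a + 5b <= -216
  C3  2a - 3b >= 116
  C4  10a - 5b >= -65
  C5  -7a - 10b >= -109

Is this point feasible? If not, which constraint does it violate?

feasible

C1: -586 ≤ -215 ✓
C2: -217 ≤ -216 ✓
C3: 139 ≥ 116 ✓
C4: 85 ≥ -65 ✓
C5: 764 ≥ -109 ✓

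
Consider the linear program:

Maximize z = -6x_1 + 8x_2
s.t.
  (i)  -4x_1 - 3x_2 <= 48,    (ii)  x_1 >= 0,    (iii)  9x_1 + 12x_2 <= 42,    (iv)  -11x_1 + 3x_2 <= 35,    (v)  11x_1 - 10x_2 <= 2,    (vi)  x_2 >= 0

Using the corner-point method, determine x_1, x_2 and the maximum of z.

x_1 = 0, x_2 = 7/2, maximum z = 28

The optimum lies where x_1 = 0 and 9x_1 + 12x_2 = 42.
Solving simultaneously gives x_1 = 0, x_2 = 7/2.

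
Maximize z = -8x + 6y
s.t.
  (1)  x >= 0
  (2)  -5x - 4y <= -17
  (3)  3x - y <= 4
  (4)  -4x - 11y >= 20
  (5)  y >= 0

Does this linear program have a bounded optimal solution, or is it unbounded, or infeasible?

infeasible

The boundaries x = 0 and -5x - 4y = -17 meet at (0, 17/4), but that point violates -4x - 11y ≥ 20. Every candidate vertex is excluded by some other constraint, so the feasible region is empty.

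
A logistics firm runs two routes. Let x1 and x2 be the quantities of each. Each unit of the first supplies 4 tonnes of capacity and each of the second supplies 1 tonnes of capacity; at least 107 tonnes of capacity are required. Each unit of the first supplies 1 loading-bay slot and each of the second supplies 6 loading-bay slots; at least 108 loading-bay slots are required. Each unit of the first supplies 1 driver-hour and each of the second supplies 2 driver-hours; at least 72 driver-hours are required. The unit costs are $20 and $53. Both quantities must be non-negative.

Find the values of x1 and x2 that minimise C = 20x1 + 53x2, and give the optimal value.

Vertices and C = 20x1 + 53x2:
  (0, 107) → C = 5671
  (108, 0) → C = 2160
  (142/7, 181/7) → C = 12433/7
  (54, 9) → C = 1557
The feasible region is unbounded (it extends along (0, 1), (1, 0)), but C strictly increases along every unbounded feasible direction, so there is no improving ray and the minimum is attained at a vertex.

x1 = 54, x2 = 9, minimum C = 1557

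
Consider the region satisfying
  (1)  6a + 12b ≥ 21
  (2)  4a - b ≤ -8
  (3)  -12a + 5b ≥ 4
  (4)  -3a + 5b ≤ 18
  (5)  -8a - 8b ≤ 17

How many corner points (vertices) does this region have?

Pairwise boundary intersections that survive every other constraint:
  (-25/18, 22/9)
  (-37/22, 57/22)
  (-22/17, 48/17)

3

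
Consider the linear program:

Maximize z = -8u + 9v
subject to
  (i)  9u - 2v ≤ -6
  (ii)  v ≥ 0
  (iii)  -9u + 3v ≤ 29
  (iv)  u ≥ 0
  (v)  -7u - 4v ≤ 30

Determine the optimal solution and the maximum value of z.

u = 40/9, v = 23, maximum z = 1543/9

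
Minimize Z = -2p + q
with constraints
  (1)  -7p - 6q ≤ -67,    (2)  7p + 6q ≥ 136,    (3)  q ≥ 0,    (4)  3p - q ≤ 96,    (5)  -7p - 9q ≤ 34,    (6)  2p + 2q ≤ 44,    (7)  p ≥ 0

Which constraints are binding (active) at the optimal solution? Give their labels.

(3) and (6)

Corner points and Z = -2p + q:
  (136/7, 0) → Z = -272/7
  (4, 18) → Z = 10
  (22, 0) → Z = -44

The minimum is at (22, 0). Substituting into each constraint, equality holds for (3) and (6); the remaining constraints have slack.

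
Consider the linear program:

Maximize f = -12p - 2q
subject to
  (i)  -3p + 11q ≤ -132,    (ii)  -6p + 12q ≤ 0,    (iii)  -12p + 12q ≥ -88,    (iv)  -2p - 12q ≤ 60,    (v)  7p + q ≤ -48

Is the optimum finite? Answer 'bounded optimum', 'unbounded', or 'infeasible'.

The boundaries -3p + 11q = -132 and -6p + 12q = 0 meet at (-264/5, -132/5), but that point violates -2p - 12q ≤ 60. Every candidate vertex is excluded by some other constraint, so the feasible region is empty.

infeasible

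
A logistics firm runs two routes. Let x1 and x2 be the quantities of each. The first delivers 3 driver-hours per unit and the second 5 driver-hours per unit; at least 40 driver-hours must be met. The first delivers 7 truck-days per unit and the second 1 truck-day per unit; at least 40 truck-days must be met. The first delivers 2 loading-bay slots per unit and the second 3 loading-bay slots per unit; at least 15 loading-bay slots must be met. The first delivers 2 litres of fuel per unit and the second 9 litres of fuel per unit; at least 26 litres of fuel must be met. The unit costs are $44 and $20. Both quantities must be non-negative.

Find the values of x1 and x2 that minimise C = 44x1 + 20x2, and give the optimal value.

Vertices and C = 44x1 + 20x2:
  (0, 40) → C = 800
  (40/3, 0) → C = 1760/3
  (5, 5) → C = 320
The feasible region is unbounded (it extends along (0, 1), (1, 0)), but C strictly increases along every unbounded feasible direction, so there is no improving ray and the minimum is attained at a vertex.

x1 = 5, x2 = 5, minimum C = 320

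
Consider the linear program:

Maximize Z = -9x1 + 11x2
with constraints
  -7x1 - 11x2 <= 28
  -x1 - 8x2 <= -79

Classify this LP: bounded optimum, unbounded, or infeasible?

From the feasible point (-1093/45, 581/45), moving in the direction (-11, 7) keeps every constraint satisfied while Z increases without bound.

unbounded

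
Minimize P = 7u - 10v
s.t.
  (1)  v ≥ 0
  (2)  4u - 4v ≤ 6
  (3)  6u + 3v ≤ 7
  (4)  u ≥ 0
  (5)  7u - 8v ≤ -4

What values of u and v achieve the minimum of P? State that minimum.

u = 0, v = 7/3, minimum P = -70/3

Feasible corners and P = 7u - 10v:
  (0, 7/3) → P = -70/3
  (44/69, 73/69) → P = -422/69
  (0, 1/2) → P = -5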